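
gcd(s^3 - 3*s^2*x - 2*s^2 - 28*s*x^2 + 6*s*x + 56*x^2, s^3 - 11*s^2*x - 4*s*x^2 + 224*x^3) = -s^2 + 3*s*x + 28*x^2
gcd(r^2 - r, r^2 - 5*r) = r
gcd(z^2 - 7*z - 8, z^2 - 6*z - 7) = z + 1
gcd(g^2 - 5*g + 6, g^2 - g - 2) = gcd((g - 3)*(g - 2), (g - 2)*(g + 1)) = g - 2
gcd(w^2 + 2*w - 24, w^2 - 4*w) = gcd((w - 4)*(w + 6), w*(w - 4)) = w - 4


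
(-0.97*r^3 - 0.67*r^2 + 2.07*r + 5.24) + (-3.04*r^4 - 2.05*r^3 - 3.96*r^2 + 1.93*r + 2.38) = -3.04*r^4 - 3.02*r^3 - 4.63*r^2 + 4.0*r + 7.62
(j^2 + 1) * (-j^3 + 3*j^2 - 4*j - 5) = -j^5 + 3*j^4 - 5*j^3 - 2*j^2 - 4*j - 5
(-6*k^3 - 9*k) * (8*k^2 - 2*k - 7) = -48*k^5 + 12*k^4 - 30*k^3 + 18*k^2 + 63*k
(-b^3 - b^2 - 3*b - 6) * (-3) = 3*b^3 + 3*b^2 + 9*b + 18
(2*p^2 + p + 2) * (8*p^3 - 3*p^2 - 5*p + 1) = 16*p^5 + 2*p^4 + 3*p^3 - 9*p^2 - 9*p + 2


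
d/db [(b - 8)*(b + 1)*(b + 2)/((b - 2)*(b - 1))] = (b^4 - 6*b^3 + 43*b^2 + 12*b - 92)/(b^4 - 6*b^3 + 13*b^2 - 12*b + 4)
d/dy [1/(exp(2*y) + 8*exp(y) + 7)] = 2*(-exp(y) - 4)*exp(y)/(exp(2*y) + 8*exp(y) + 7)^2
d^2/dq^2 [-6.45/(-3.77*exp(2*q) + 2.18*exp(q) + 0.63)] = ((14.061 - 97.266*exp(q))*(-3.77*exp(2*q) + 2.18*exp(q) + 0.63) - 6.45*(7.54*exp(q) - 2.18)*(15.08*exp(q) - 4.36)*exp(q))*exp(q)/(-3.77*exp(2*q) + 2.18*exp(q) + 0.63)^3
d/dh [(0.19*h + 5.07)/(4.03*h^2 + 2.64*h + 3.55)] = (0.7657*h^2 + 0.5016*h - (0.19*h + 5.07)*(8.06*h + 2.64) + 0.6745)/(4.03*h^2 + 2.64*h + 3.55)^2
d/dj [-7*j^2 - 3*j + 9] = -14*j - 3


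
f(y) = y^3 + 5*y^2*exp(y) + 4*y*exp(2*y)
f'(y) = 5*y^2*exp(y) + 3*y^2 + 8*y*exp(2*y) + 10*y*exp(y) + 4*exp(2*y)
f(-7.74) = -463.55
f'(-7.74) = 179.82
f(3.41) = 14293.32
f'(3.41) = 31478.58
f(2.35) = 1336.01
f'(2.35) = 3059.31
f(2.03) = 636.00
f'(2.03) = 1497.21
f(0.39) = 4.59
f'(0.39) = 22.87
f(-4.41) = -84.59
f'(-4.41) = 58.99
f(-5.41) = -157.69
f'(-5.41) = 88.22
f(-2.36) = -10.60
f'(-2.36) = 16.98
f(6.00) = 3978948.18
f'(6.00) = 8560180.06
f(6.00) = 3978948.18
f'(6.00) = 8560180.06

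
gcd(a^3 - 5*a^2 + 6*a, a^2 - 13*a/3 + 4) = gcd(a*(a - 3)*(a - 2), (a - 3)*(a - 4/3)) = a - 3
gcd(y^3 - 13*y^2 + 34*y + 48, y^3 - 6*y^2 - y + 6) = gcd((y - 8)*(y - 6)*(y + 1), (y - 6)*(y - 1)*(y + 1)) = y^2 - 5*y - 6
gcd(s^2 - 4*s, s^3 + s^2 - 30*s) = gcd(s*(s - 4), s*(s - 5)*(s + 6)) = s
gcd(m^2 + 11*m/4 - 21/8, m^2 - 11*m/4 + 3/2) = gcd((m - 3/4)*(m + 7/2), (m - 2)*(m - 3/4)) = m - 3/4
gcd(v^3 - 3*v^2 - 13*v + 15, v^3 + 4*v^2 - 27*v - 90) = v^2 - 2*v - 15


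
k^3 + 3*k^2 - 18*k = k*(k - 3)*(k + 6)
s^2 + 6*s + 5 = (s + 1)*(s + 5)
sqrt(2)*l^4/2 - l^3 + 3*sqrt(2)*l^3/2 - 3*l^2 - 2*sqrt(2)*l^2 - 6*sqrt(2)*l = l*(l + 3)*(l - 2*sqrt(2))*(sqrt(2)*l/2 + 1)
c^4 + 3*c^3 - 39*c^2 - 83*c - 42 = (c - 6)*(c + 1)^2*(c + 7)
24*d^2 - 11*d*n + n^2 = (-8*d + n)*(-3*d + n)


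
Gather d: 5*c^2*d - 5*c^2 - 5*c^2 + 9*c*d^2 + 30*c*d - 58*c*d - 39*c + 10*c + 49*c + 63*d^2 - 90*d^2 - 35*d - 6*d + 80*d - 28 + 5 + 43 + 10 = -10*c^2 + 20*c + d^2*(9*c - 27) + d*(5*c^2 - 28*c + 39) + 30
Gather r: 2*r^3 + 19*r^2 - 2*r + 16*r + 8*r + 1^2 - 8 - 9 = 2*r^3 + 19*r^2 + 22*r - 16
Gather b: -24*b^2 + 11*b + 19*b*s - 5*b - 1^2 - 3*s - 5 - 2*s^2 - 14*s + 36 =-24*b^2 + b*(19*s + 6) - 2*s^2 - 17*s + 30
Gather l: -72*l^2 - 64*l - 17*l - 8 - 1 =-72*l^2 - 81*l - 9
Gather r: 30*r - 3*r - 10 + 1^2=27*r - 9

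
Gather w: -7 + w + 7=w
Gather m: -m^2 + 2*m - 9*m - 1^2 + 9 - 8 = -m^2 - 7*m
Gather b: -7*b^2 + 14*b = -7*b^2 + 14*b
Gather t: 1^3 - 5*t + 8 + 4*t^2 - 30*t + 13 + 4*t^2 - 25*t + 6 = 8*t^2 - 60*t + 28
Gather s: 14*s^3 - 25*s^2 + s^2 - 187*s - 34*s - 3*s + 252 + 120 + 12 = 14*s^3 - 24*s^2 - 224*s + 384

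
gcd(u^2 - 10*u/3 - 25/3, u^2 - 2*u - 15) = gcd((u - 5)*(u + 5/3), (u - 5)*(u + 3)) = u - 5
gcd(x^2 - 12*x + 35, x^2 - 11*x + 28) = x - 7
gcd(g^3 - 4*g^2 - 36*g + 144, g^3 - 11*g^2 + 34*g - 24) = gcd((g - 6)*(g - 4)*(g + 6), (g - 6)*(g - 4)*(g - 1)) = g^2 - 10*g + 24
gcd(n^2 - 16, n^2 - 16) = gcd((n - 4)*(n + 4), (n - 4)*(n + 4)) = n^2 - 16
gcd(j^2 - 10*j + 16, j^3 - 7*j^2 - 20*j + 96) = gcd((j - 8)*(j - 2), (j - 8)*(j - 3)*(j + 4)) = j - 8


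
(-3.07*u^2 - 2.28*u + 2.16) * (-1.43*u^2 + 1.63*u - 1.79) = 4.3901*u^4 - 1.7437*u^3 - 1.3099*u^2 + 7.602*u - 3.8664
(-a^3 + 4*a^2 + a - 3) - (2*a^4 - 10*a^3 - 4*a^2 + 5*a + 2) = -2*a^4 + 9*a^3 + 8*a^2 - 4*a - 5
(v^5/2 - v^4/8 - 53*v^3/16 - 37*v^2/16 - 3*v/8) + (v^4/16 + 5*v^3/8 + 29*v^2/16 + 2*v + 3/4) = v^5/2 - v^4/16 - 43*v^3/16 - v^2/2 + 13*v/8 + 3/4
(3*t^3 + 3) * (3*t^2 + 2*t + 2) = 9*t^5 + 6*t^4 + 6*t^3 + 9*t^2 + 6*t + 6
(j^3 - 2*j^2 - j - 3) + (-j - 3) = j^3 - 2*j^2 - 2*j - 6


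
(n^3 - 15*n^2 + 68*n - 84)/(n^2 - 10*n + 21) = (n^2 - 8*n + 12)/(n - 3)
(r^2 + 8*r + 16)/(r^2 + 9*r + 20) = (r + 4)/(r + 5)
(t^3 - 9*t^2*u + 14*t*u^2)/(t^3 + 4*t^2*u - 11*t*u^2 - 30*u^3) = t*(t^2 - 9*t*u + 14*u^2)/(t^3 + 4*t^2*u - 11*t*u^2 - 30*u^3)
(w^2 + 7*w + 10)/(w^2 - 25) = (w + 2)/(w - 5)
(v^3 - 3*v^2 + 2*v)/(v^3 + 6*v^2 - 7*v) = (v - 2)/(v + 7)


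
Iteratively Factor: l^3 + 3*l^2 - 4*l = (l)*(l^2 + 3*l - 4) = l*(l - 1)*(l + 4)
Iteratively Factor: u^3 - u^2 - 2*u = (u - 2)*(u^2 + u) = u*(u - 2)*(u + 1)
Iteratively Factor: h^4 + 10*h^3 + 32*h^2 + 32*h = (h + 2)*(h^3 + 8*h^2 + 16*h) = (h + 2)*(h + 4)*(h^2 + 4*h) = h*(h + 2)*(h + 4)*(h + 4)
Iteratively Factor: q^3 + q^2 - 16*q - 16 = (q + 4)*(q^2 - 3*q - 4) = (q - 4)*(q + 4)*(q + 1)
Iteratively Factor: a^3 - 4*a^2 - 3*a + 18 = (a + 2)*(a^2 - 6*a + 9) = (a - 3)*(a + 2)*(a - 3)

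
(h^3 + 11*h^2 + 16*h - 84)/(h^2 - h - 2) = (h^2 + 13*h + 42)/(h + 1)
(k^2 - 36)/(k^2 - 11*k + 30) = (k + 6)/(k - 5)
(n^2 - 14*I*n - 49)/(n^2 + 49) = (n - 7*I)/(n + 7*I)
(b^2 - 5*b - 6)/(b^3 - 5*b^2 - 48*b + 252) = (b + 1)/(b^2 + b - 42)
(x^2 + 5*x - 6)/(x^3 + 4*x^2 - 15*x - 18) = (x - 1)/(x^2 - 2*x - 3)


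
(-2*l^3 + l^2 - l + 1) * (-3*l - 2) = 6*l^4 + l^3 + l^2 - l - 2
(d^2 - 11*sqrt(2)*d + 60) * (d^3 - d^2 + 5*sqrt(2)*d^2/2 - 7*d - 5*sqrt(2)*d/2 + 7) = d^5 - 17*sqrt(2)*d^4/2 - d^4 - 2*d^3 + 17*sqrt(2)*d^3/2 + 2*d^2 + 227*sqrt(2)*d^2 - 420*d - 227*sqrt(2)*d + 420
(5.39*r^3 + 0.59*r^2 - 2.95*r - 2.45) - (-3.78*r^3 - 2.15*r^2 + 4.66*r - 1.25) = 9.17*r^3 + 2.74*r^2 - 7.61*r - 1.2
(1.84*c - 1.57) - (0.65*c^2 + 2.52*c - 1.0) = -0.65*c^2 - 0.68*c - 0.57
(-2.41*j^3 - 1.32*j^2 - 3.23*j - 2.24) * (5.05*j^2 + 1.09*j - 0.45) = -12.1705*j^5 - 9.2929*j^4 - 16.6658*j^3 - 14.2387*j^2 - 0.9881*j + 1.008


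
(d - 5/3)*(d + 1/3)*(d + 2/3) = d^3 - 2*d^2/3 - 13*d/9 - 10/27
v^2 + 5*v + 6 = (v + 2)*(v + 3)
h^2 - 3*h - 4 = (h - 4)*(h + 1)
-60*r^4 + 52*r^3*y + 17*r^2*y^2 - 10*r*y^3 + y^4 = (-6*r + y)*(-5*r + y)*(-r + y)*(2*r + y)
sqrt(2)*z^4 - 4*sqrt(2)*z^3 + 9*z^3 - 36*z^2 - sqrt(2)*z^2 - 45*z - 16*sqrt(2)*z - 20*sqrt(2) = (z - 5)*(z + 1)*(z + 4*sqrt(2))*(sqrt(2)*z + 1)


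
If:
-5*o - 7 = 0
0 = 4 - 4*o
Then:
No Solution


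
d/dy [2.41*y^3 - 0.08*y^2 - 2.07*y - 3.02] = 7.23*y^2 - 0.16*y - 2.07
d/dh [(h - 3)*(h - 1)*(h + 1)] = 3*h^2 - 6*h - 1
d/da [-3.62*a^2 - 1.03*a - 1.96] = -7.24*a - 1.03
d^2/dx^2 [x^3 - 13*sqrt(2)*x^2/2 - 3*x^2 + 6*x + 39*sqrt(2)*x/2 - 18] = 6*x - 13*sqrt(2) - 6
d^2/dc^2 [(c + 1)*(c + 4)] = 2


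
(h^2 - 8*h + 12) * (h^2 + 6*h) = h^4 - 2*h^3 - 36*h^2 + 72*h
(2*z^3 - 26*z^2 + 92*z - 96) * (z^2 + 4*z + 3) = 2*z^5 - 18*z^4 - 6*z^3 + 194*z^2 - 108*z - 288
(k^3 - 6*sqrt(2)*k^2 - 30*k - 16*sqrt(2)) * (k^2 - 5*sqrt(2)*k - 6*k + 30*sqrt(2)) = k^5 - 11*sqrt(2)*k^4 - 6*k^4 + 30*k^3 + 66*sqrt(2)*k^3 - 180*k^2 + 134*sqrt(2)*k^2 - 804*sqrt(2)*k + 160*k - 960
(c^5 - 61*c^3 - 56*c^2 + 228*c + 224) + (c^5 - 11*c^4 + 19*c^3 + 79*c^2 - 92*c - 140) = 2*c^5 - 11*c^4 - 42*c^3 + 23*c^2 + 136*c + 84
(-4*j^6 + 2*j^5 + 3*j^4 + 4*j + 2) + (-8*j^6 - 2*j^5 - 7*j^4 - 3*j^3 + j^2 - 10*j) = -12*j^6 - 4*j^4 - 3*j^3 + j^2 - 6*j + 2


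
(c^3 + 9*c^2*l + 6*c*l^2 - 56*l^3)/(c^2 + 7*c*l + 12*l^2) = (c^2 + 5*c*l - 14*l^2)/(c + 3*l)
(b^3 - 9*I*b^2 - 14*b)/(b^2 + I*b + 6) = b*(b - 7*I)/(b + 3*I)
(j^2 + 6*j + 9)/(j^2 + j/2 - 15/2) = 2*(j + 3)/(2*j - 5)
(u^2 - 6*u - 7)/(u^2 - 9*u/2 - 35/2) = 2*(u + 1)/(2*u + 5)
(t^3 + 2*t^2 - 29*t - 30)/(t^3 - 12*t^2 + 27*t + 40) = (t + 6)/(t - 8)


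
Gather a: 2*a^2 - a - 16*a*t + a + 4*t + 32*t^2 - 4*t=2*a^2 - 16*a*t + 32*t^2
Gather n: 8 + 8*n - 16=8*n - 8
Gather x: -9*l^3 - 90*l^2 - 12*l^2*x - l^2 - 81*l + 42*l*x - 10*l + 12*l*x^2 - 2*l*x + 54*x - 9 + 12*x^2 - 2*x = -9*l^3 - 91*l^2 - 91*l + x^2*(12*l + 12) + x*(-12*l^2 + 40*l + 52) - 9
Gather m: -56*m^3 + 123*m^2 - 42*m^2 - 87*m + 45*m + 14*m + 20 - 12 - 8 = -56*m^3 + 81*m^2 - 28*m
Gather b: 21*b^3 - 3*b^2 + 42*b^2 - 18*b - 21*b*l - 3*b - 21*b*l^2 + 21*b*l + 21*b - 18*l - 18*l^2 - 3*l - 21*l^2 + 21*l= 21*b^3 + 39*b^2 - 21*b*l^2 - 39*l^2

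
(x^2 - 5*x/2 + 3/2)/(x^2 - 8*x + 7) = (x - 3/2)/(x - 7)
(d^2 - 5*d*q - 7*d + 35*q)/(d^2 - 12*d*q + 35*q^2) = (7 - d)/(-d + 7*q)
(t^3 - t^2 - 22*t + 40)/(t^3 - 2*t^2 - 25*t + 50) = (t - 4)/(t - 5)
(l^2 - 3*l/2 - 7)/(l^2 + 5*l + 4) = (l^2 - 3*l/2 - 7)/(l^2 + 5*l + 4)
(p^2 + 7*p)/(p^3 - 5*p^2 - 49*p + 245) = p/(p^2 - 12*p + 35)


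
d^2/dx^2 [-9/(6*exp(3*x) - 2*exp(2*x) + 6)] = 9*(-2*(9*exp(x) - 2)^2*exp(2*x) + (27*exp(x) - 4)*(3*exp(3*x) - exp(2*x) + 3))*exp(2*x)/(2*(3*exp(3*x) - exp(2*x) + 3)^3)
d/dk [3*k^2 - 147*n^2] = 6*k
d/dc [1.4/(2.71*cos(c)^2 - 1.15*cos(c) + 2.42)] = (7.588*cos(c) - 1.61)*sin(c)/(2.71*cos(c)^2 - 1.15*cos(c) + 2.42)^2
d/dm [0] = 0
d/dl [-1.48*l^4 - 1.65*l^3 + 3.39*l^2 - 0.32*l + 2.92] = -5.92*l^3 - 4.95*l^2 + 6.78*l - 0.32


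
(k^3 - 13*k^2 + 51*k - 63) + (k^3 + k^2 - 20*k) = 2*k^3 - 12*k^2 + 31*k - 63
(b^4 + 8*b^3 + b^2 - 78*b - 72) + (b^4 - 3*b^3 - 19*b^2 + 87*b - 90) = 2*b^4 + 5*b^3 - 18*b^2 + 9*b - 162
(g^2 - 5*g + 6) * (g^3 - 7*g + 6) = g^5 - 5*g^4 - g^3 + 41*g^2 - 72*g + 36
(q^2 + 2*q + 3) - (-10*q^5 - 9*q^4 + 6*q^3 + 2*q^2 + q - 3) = 10*q^5 + 9*q^4 - 6*q^3 - q^2 + q + 6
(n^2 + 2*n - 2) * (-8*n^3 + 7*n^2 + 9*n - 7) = -8*n^5 - 9*n^4 + 39*n^3 - 3*n^2 - 32*n + 14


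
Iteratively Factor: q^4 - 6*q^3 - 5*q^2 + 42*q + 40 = (q - 4)*(q^3 - 2*q^2 - 13*q - 10) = (q - 5)*(q - 4)*(q^2 + 3*q + 2) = (q - 5)*(q - 4)*(q + 2)*(q + 1)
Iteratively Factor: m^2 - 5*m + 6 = (m - 2)*(m - 3)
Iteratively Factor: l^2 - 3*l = (l)*(l - 3)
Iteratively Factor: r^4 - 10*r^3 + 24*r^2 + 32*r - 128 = (r + 2)*(r^3 - 12*r^2 + 48*r - 64) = (r - 4)*(r + 2)*(r^2 - 8*r + 16) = (r - 4)^2*(r + 2)*(r - 4)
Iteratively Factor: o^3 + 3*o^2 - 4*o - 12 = (o - 2)*(o^2 + 5*o + 6) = (o - 2)*(o + 2)*(o + 3)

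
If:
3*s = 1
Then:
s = 1/3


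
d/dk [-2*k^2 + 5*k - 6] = 5 - 4*k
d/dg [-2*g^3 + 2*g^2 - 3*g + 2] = -6*g^2 + 4*g - 3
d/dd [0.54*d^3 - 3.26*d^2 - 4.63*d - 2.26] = 1.62*d^2 - 6.52*d - 4.63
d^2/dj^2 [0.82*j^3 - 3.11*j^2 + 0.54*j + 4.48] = 4.92*j - 6.22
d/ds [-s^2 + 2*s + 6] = 2 - 2*s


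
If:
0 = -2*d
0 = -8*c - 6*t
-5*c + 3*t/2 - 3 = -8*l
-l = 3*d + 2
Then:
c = -19/7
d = 0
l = -2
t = 76/21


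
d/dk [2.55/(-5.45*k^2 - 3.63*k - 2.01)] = (27.795*k + 9.2565)/(5.45*k^2 + 3.63*k + 2.01)^2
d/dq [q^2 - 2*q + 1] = 2*q - 2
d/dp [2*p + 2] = 2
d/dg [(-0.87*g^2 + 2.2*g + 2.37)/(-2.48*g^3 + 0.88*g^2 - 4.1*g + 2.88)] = (-2.1576*g^4 + 10.912*g^3 + 19.2638*g^2 - 9.1824*g + 16.053)/(6.1504*g^6 - 4.3648*g^5 + 21.1104*g^4 - 21.5008*g^3 + 21.8788*g^2 - 23.616*g + 8.2944)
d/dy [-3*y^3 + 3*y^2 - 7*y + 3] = -9*y^2 + 6*y - 7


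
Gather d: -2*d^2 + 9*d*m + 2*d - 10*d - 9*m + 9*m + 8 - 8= -2*d^2 + d*(9*m - 8)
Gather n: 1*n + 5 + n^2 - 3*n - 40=n^2 - 2*n - 35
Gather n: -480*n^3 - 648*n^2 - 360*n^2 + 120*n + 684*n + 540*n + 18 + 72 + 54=-480*n^3 - 1008*n^2 + 1344*n + 144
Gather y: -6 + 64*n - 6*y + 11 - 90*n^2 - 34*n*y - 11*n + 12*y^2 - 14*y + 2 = -90*n^2 + 53*n + 12*y^2 + y*(-34*n - 20) + 7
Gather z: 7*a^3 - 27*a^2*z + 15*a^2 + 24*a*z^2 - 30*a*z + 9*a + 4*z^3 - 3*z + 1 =7*a^3 + 15*a^2 + 24*a*z^2 + 9*a + 4*z^3 + z*(-27*a^2 - 30*a - 3) + 1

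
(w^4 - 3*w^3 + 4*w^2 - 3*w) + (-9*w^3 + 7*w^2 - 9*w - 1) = w^4 - 12*w^3 + 11*w^2 - 12*w - 1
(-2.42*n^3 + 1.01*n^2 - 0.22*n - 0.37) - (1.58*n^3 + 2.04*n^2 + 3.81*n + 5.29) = -4.0*n^3 - 1.03*n^2 - 4.03*n - 5.66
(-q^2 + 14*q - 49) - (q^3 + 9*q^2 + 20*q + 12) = -q^3 - 10*q^2 - 6*q - 61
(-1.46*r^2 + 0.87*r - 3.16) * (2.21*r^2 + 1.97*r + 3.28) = -3.2266*r^4 - 0.9535*r^3 - 10.0585*r^2 - 3.3716*r - 10.3648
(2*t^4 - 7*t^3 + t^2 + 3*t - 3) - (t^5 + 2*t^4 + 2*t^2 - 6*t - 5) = -t^5 - 7*t^3 - t^2 + 9*t + 2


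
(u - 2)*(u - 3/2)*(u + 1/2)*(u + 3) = u^4 - 31*u^2/4 + 21*u/4 + 9/2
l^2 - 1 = (l - 1)*(l + 1)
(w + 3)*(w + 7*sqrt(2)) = w^2 + 3*w + 7*sqrt(2)*w + 21*sqrt(2)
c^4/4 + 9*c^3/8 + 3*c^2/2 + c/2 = c*(c/4 + 1/2)*(c + 1/2)*(c + 2)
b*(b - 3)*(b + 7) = b^3 + 4*b^2 - 21*b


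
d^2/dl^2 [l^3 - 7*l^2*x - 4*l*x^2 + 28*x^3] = 6*l - 14*x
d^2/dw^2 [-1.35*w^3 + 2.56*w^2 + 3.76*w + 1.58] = 5.12 - 8.1*w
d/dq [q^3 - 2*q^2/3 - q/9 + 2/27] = 3*q^2 - 4*q/3 - 1/9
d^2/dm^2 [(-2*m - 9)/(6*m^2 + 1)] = 36*(-4*m^3 - 54*m^2 + 2*m + 3)/(216*m^6 + 108*m^4 + 18*m^2 + 1)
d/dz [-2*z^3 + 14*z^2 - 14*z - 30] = -6*z^2 + 28*z - 14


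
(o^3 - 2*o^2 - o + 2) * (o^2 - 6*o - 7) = o^5 - 8*o^4 + 4*o^3 + 22*o^2 - 5*o - 14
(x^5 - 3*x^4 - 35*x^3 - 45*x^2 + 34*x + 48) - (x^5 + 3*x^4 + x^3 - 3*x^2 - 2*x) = -6*x^4 - 36*x^3 - 42*x^2 + 36*x + 48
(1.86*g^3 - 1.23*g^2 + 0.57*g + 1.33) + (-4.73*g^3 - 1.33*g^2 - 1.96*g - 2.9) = -2.87*g^3 - 2.56*g^2 - 1.39*g - 1.57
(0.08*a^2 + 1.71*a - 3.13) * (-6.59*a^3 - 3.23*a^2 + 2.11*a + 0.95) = -0.5272*a^5 - 11.5273*a^4 + 15.2722*a^3 + 13.794*a^2 - 4.9798*a - 2.9735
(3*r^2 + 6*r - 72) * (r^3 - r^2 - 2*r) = 3*r^5 + 3*r^4 - 84*r^3 + 60*r^2 + 144*r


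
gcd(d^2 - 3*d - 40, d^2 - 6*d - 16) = d - 8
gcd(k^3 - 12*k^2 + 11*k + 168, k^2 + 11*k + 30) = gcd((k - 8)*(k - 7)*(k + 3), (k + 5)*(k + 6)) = 1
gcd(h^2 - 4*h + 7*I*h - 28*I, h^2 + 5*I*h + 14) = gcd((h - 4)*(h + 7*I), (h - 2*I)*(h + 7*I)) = h + 7*I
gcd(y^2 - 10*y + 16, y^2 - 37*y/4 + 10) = y - 8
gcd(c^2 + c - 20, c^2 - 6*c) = 1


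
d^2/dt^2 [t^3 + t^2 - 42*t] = 6*t + 2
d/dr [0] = 0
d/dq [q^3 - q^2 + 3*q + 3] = 3*q^2 - 2*q + 3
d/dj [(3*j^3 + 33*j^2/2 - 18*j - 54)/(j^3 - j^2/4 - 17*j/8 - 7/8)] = 12*(-92*j^4 + 124*j^3 + 611*j^2 - 298*j - 528)/(64*j^6 - 32*j^5 - 268*j^4 - 44*j^3 + 317*j^2 + 238*j + 49)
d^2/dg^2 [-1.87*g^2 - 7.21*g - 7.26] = -3.74000000000000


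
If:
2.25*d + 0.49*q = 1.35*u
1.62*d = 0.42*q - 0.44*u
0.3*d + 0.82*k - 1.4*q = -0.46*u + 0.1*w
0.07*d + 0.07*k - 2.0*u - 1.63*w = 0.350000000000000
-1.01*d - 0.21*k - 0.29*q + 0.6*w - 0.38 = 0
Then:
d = -0.05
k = -0.65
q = -0.49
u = -0.27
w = 0.08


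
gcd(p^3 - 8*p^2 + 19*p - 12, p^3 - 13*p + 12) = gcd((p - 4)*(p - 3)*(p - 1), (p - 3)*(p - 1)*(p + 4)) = p^2 - 4*p + 3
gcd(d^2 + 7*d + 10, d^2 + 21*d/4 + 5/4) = d + 5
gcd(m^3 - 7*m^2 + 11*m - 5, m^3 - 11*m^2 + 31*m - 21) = m - 1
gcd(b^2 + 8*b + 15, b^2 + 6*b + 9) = b + 3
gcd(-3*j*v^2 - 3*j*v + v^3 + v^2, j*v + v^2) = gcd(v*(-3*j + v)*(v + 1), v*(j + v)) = v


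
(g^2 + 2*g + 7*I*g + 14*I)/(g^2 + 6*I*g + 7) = (g + 2)/(g - I)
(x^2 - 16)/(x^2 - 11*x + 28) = (x + 4)/(x - 7)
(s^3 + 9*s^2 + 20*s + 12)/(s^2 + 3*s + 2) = s + 6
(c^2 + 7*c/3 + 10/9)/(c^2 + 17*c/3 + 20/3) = (c + 2/3)/(c + 4)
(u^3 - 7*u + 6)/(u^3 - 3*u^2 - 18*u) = (u^2 - 3*u + 2)/(u*(u - 6))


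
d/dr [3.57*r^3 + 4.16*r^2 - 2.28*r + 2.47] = 10.71*r^2 + 8.32*r - 2.28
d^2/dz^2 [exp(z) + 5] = exp(z)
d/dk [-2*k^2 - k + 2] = -4*k - 1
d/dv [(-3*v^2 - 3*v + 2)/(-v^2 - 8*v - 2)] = (21*v^2 + 16*v + 22)/(v^4 + 16*v^3 + 68*v^2 + 32*v + 4)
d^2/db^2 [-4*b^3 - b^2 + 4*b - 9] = -24*b - 2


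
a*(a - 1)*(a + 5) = a^3 + 4*a^2 - 5*a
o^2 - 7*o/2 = o*(o - 7/2)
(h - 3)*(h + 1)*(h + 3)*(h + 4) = h^4 + 5*h^3 - 5*h^2 - 45*h - 36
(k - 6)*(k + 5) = k^2 - k - 30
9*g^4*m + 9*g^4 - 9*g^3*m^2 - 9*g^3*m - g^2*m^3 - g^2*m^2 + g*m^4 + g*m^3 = (-3*g + m)*(-g + m)*(3*g + m)*(g*m + g)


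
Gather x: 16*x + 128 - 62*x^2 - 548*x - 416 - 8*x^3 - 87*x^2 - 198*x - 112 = -8*x^3 - 149*x^2 - 730*x - 400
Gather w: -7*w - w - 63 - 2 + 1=-8*w - 64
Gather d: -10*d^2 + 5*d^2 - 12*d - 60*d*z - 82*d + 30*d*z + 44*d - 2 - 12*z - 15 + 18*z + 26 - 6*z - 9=-5*d^2 + d*(-30*z - 50)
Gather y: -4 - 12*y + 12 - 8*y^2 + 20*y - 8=-8*y^2 + 8*y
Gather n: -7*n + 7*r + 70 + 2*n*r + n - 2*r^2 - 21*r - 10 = n*(2*r - 6) - 2*r^2 - 14*r + 60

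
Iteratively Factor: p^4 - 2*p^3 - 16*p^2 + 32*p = (p + 4)*(p^3 - 6*p^2 + 8*p) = p*(p + 4)*(p^2 - 6*p + 8) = p*(p - 2)*(p + 4)*(p - 4)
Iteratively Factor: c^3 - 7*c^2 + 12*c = (c - 4)*(c^2 - 3*c) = c*(c - 4)*(c - 3)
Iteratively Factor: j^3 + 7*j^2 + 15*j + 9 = (j + 3)*(j^2 + 4*j + 3) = (j + 3)^2*(j + 1)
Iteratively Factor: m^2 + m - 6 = (m + 3)*(m - 2)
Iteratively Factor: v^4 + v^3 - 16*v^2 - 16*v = (v + 1)*(v^3 - 16*v) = (v + 1)*(v + 4)*(v^2 - 4*v) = v*(v + 1)*(v + 4)*(v - 4)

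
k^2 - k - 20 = (k - 5)*(k + 4)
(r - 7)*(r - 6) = r^2 - 13*r + 42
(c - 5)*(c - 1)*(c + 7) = c^3 + c^2 - 37*c + 35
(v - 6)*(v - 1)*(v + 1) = v^3 - 6*v^2 - v + 6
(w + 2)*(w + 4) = w^2 + 6*w + 8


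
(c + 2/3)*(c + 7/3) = c^2 + 3*c + 14/9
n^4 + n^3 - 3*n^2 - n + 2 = (n - 1)^2*(n + 1)*(n + 2)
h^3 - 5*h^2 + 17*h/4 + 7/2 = (h - 7/2)*(h - 2)*(h + 1/2)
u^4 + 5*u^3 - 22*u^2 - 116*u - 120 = (u - 5)*(u + 2)^2*(u + 6)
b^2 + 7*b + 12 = (b + 3)*(b + 4)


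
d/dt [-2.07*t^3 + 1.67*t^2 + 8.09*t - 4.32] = -6.21*t^2 + 3.34*t + 8.09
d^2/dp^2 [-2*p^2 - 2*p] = -4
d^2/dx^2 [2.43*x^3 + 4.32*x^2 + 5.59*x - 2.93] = 14.58*x + 8.64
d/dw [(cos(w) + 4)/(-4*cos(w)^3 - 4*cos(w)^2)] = (2*sin(w)^2 - 13*cos(w) - 10)*sin(w)/(4*(cos(w) + 1)^2*cos(w)^3)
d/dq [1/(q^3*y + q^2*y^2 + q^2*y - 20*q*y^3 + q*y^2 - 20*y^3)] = (-3*q^2 - 2*q*y - 2*q + 20*y^2 - y)/(y*(q^3 + q^2*y + q^2 - 20*q*y^2 + q*y - 20*y^2)^2)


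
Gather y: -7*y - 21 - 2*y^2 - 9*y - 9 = -2*y^2 - 16*y - 30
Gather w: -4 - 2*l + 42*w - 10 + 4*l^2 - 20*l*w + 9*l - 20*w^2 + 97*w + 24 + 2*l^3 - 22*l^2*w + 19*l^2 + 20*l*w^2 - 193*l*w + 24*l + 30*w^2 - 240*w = 2*l^3 + 23*l^2 + 31*l + w^2*(20*l + 10) + w*(-22*l^2 - 213*l - 101) + 10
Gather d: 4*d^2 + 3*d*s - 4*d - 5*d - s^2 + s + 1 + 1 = 4*d^2 + d*(3*s - 9) - s^2 + s + 2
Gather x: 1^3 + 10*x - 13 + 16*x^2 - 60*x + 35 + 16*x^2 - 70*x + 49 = 32*x^2 - 120*x + 72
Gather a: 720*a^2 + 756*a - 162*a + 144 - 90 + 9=720*a^2 + 594*a + 63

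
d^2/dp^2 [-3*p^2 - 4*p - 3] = -6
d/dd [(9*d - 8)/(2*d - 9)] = -65/(2*d - 9)^2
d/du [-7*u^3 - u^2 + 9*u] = -21*u^2 - 2*u + 9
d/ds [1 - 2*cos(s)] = 2*sin(s)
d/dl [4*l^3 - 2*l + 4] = 12*l^2 - 2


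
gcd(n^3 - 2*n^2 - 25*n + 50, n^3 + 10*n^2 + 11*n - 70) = n^2 + 3*n - 10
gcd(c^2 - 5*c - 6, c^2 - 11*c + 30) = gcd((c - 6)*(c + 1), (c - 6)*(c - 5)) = c - 6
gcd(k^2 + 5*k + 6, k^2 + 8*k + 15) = k + 3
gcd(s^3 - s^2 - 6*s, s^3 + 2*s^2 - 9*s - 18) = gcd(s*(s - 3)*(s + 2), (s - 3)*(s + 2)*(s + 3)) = s^2 - s - 6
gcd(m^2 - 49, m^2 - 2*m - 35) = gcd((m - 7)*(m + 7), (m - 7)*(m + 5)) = m - 7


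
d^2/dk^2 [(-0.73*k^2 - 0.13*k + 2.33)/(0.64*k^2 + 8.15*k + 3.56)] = (7.508864*k^3 + 15.7056*k^2 + 74.696832*k + 287.95169)/(0.262144*k^6 + 10.01472*k^5 + 131.905728*k^4 + 652.757135*k^3 + 733.725612*k^2 + 309.86952*k + 45.118016)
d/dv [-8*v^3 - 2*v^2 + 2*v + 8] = -24*v^2 - 4*v + 2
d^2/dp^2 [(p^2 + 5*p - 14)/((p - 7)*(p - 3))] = 10*(3*p^3 - 21*p^2 + 21*p + 77)/(p^6 - 30*p^5 + 363*p^4 - 2260*p^3 + 7623*p^2 - 13230*p + 9261)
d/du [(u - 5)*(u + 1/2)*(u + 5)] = 3*u^2 + u - 25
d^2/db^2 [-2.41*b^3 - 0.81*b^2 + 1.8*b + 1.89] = -14.46*b - 1.62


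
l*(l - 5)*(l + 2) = l^3 - 3*l^2 - 10*l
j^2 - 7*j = j*(j - 7)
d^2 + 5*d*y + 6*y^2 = (d + 2*y)*(d + 3*y)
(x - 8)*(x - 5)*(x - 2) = x^3 - 15*x^2 + 66*x - 80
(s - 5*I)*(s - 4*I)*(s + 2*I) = s^3 - 7*I*s^2 - 2*s - 40*I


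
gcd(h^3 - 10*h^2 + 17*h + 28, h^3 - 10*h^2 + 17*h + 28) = h^3 - 10*h^2 + 17*h + 28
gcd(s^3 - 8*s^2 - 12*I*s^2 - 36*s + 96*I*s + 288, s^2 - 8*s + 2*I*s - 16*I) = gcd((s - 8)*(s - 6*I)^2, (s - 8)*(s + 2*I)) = s - 8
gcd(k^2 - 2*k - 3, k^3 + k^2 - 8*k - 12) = k - 3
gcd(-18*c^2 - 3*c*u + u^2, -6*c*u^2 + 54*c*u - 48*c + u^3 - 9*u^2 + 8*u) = -6*c + u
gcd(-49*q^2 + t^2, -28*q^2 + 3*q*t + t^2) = 7*q + t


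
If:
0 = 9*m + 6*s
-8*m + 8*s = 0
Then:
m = 0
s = 0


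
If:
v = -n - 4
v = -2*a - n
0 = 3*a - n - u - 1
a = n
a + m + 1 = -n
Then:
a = 2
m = -5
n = 2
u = 3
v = -6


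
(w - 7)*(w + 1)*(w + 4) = w^3 - 2*w^2 - 31*w - 28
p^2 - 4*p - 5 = (p - 5)*(p + 1)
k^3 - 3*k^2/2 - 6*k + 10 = (k - 2)^2*(k + 5/2)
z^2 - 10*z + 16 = (z - 8)*(z - 2)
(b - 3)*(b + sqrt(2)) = b^2 - 3*b + sqrt(2)*b - 3*sqrt(2)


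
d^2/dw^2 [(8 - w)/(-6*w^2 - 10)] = 3*(12*w^2*(w - 8) + (8 - 3*w)*(3*w^2 + 5))/(3*w^2 + 5)^3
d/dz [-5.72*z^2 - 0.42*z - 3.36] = -11.44*z - 0.42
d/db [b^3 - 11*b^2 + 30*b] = 3*b^2 - 22*b + 30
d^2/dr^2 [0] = 0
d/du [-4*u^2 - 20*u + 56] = -8*u - 20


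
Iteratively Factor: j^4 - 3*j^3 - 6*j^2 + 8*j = (j + 2)*(j^3 - 5*j^2 + 4*j) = (j - 4)*(j + 2)*(j^2 - j) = j*(j - 4)*(j + 2)*(j - 1)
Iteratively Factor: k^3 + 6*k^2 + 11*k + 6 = (k + 3)*(k^2 + 3*k + 2) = (k + 1)*(k + 3)*(k + 2)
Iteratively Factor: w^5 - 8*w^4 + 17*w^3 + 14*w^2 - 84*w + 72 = (w - 3)*(w^4 - 5*w^3 + 2*w^2 + 20*w - 24) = (w - 3)*(w - 2)*(w^3 - 3*w^2 - 4*w + 12) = (w - 3)^2*(w - 2)*(w^2 - 4) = (w - 3)^2*(w - 2)*(w + 2)*(w - 2)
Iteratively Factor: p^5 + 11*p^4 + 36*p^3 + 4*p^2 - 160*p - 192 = (p + 2)*(p^4 + 9*p^3 + 18*p^2 - 32*p - 96) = (p + 2)*(p + 3)*(p^3 + 6*p^2 - 32) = (p - 2)*(p + 2)*(p + 3)*(p^2 + 8*p + 16) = (p - 2)*(p + 2)*(p + 3)*(p + 4)*(p + 4)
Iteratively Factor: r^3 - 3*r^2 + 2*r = (r - 2)*(r^2 - r) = r*(r - 2)*(r - 1)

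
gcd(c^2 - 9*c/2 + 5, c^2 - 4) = c - 2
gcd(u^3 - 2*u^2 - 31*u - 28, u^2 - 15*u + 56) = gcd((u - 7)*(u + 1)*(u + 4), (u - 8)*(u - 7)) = u - 7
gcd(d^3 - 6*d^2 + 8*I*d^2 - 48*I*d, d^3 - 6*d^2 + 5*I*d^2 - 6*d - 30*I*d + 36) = d - 6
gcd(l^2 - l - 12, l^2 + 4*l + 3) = l + 3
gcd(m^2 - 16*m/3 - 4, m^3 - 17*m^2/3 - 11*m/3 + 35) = 1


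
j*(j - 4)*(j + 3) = j^3 - j^2 - 12*j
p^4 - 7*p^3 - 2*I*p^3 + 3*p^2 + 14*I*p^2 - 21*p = p*(p - 7)*(p - 3*I)*(p + I)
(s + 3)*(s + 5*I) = s^2 + 3*s + 5*I*s + 15*I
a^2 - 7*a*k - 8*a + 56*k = (a - 8)*(a - 7*k)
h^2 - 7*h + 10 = (h - 5)*(h - 2)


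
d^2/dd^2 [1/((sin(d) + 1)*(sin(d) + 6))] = (-4*sin(d)^3 - 17*sin(d)^2 - 2*sin(d) + 86)/((sin(d) + 1)^2*(sin(d) + 6)^3)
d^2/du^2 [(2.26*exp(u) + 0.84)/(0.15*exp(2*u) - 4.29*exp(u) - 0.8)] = (0.05085*exp(4*u) + 1.52991*exp(3*u) + 0.0055799999999806*exp(2*u) + 8.106324*exp(u) - 1.43648)*exp(u)/(0.003375*exp(6*u) - 0.289575*exp(5*u) + 8.227845*exp(4*u) - 75.864789*exp(3*u) - 43.88184*exp(2*u) - 8.2368*exp(u) - 0.512)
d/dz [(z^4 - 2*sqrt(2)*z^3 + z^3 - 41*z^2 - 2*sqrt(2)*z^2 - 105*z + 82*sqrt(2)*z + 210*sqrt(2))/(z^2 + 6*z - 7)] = (2*z^5 - 2*sqrt(2)*z^4 + 19*z^4 - 24*sqrt(2)*z^3 - 16*z^3 - 162*z^2 - 52*sqrt(2)*z^2 - 392*sqrt(2)*z + 574*z - 1834*sqrt(2) + 735)/(z^4 + 12*z^3 + 22*z^2 - 84*z + 49)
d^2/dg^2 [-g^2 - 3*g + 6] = -2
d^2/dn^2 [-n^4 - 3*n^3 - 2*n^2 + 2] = -12*n^2 - 18*n - 4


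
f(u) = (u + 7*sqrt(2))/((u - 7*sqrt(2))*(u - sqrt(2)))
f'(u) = 1/((u - 7*sqrt(2))*(u - sqrt(2))) - (u + 7*sqrt(2))/((u - 7*sqrt(2))*(u - sqrt(2))^2) - (u + 7*sqrt(2))/((u - 7*sqrt(2))^2*(u - sqrt(2))) = (-u^2 - 14*sqrt(2)*u + 126)/(u^4 - 16*sqrt(2)*u^3 + 156*u^2 - 224*sqrt(2)*u + 196)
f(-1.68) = 0.23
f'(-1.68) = 0.12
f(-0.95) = 0.35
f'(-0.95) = 0.22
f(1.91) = -2.98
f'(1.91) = 5.39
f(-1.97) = 0.20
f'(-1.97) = 0.10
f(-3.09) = 0.12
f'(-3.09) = 0.05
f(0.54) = 1.28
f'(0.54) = 1.72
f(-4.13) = 0.07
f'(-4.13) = 0.03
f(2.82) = -1.28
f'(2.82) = 0.63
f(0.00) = 0.71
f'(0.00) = 0.64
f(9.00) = -2.77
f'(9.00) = -2.86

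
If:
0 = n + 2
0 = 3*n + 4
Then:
No Solution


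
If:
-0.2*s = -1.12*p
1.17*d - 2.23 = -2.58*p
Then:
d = 1.90598290598291 - 0.393772893772894*s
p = 0.178571428571429*s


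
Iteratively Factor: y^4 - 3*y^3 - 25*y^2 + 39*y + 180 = (y - 4)*(y^3 + y^2 - 21*y - 45) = (y - 4)*(y + 3)*(y^2 - 2*y - 15) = (y - 5)*(y - 4)*(y + 3)*(y + 3)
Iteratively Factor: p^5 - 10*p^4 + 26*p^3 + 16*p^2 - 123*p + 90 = (p - 5)*(p^4 - 5*p^3 + p^2 + 21*p - 18) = (p - 5)*(p - 3)*(p^3 - 2*p^2 - 5*p + 6) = (p - 5)*(p - 3)^2*(p^2 + p - 2) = (p - 5)*(p - 3)^2*(p - 1)*(p + 2)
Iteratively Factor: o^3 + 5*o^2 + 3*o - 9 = (o + 3)*(o^2 + 2*o - 3) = (o - 1)*(o + 3)*(o + 3)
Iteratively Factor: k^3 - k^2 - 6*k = (k + 2)*(k^2 - 3*k) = (k - 3)*(k + 2)*(k)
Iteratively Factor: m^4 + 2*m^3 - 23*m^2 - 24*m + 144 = (m - 3)*(m^3 + 5*m^2 - 8*m - 48) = (m - 3)*(m + 4)*(m^2 + m - 12) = (m - 3)^2*(m + 4)*(m + 4)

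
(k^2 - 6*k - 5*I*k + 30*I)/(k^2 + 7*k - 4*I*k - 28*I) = (k^2 - k*(6 + 5*I) + 30*I)/(k^2 + k*(7 - 4*I) - 28*I)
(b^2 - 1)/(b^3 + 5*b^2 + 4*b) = (b - 1)/(b*(b + 4))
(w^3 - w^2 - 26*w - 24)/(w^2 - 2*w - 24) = w + 1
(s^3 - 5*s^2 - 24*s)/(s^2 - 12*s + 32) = s*(s + 3)/(s - 4)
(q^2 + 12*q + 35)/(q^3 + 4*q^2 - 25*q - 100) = (q + 7)/(q^2 - q - 20)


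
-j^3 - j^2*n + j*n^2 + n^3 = (-j + n)*(j + n)^2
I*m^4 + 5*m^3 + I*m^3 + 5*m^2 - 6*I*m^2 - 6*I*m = m*(m - 3*I)*(m - 2*I)*(I*m + I)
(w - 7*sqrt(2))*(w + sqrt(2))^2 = w^3 - 5*sqrt(2)*w^2 - 26*w - 14*sqrt(2)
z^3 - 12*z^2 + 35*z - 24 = (z - 8)*(z - 3)*(z - 1)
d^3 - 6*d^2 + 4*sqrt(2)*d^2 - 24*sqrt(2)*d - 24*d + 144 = (d - 6)*(d - 2*sqrt(2))*(d + 6*sqrt(2))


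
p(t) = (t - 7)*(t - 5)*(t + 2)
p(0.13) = 71.26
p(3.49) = 29.10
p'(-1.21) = 39.59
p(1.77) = 63.69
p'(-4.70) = 171.27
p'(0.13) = 8.45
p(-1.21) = 40.28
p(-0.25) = 66.61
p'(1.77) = -15.00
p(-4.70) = -306.42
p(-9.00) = -1568.00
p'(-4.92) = 182.02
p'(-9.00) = 434.00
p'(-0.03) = 11.60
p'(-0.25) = 16.19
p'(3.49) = -22.26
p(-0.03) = 69.66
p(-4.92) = -345.28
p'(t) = (t - 7)*(t - 5) + (t - 7)*(t + 2) + (t - 5)*(t + 2)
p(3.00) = 40.00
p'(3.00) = -22.00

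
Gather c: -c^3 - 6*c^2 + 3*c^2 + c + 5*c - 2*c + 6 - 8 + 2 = -c^3 - 3*c^2 + 4*c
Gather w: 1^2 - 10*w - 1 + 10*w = 0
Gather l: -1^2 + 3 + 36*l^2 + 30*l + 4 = 36*l^2 + 30*l + 6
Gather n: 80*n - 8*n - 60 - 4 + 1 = 72*n - 63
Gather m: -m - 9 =-m - 9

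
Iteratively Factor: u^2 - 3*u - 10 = (u + 2)*(u - 5)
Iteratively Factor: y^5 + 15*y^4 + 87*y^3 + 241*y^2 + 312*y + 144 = (y + 4)*(y^4 + 11*y^3 + 43*y^2 + 69*y + 36) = (y + 3)*(y + 4)*(y^3 + 8*y^2 + 19*y + 12) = (y + 3)^2*(y + 4)*(y^2 + 5*y + 4) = (y + 3)^2*(y + 4)^2*(y + 1)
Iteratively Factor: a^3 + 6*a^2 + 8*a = (a + 4)*(a^2 + 2*a) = (a + 2)*(a + 4)*(a)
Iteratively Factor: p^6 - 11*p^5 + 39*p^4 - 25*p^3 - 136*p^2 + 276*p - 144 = (p - 4)*(p^5 - 7*p^4 + 11*p^3 + 19*p^2 - 60*p + 36) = (p - 4)*(p - 3)*(p^4 - 4*p^3 - p^2 + 16*p - 12) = (p - 4)*(p - 3)*(p + 2)*(p^3 - 6*p^2 + 11*p - 6) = (p - 4)*(p - 3)^2*(p + 2)*(p^2 - 3*p + 2) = (p - 4)*(p - 3)^2*(p - 2)*(p + 2)*(p - 1)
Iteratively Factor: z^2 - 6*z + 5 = (z - 1)*(z - 5)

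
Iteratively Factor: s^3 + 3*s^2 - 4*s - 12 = (s + 3)*(s^2 - 4) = (s - 2)*(s + 3)*(s + 2)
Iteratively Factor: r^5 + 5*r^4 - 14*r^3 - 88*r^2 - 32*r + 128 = (r - 4)*(r^4 + 9*r^3 + 22*r^2 - 32) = (r - 4)*(r + 4)*(r^3 + 5*r^2 + 2*r - 8) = (r - 4)*(r - 1)*(r + 4)*(r^2 + 6*r + 8) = (r - 4)*(r - 1)*(r + 4)^2*(r + 2)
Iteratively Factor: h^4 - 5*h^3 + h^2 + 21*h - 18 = (h - 3)*(h^3 - 2*h^2 - 5*h + 6) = (h - 3)*(h - 1)*(h^2 - h - 6) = (h - 3)^2*(h - 1)*(h + 2)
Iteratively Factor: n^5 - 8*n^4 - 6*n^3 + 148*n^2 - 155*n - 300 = (n + 4)*(n^4 - 12*n^3 + 42*n^2 - 20*n - 75) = (n + 1)*(n + 4)*(n^3 - 13*n^2 + 55*n - 75) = (n - 5)*(n + 1)*(n + 4)*(n^2 - 8*n + 15) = (n - 5)^2*(n + 1)*(n + 4)*(n - 3)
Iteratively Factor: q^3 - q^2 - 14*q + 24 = (q - 2)*(q^2 + q - 12) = (q - 3)*(q - 2)*(q + 4)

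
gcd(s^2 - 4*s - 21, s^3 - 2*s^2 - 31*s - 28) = s - 7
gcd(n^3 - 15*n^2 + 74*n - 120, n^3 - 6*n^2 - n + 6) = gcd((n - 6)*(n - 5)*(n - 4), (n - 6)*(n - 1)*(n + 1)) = n - 6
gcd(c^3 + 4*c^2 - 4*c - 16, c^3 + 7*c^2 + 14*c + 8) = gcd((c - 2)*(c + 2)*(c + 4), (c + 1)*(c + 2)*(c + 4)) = c^2 + 6*c + 8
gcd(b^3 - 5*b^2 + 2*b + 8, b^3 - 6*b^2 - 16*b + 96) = b - 4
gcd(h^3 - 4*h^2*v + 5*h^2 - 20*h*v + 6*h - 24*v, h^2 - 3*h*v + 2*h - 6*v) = h + 2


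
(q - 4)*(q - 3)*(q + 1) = q^3 - 6*q^2 + 5*q + 12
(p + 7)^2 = p^2 + 14*p + 49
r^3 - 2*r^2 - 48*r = r*(r - 8)*(r + 6)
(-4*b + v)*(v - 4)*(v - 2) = -4*b*v^2 + 24*b*v - 32*b + v^3 - 6*v^2 + 8*v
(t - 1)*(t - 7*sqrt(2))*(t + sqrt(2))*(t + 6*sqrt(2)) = t^4 - t^3 - 86*t^2 - 84*sqrt(2)*t + 86*t + 84*sqrt(2)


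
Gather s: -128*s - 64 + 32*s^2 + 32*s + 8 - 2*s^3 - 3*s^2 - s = -2*s^3 + 29*s^2 - 97*s - 56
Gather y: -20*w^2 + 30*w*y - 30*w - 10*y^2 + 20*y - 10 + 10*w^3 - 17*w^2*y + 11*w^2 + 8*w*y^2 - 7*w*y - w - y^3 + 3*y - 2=10*w^3 - 9*w^2 - 31*w - y^3 + y^2*(8*w - 10) + y*(-17*w^2 + 23*w + 23) - 12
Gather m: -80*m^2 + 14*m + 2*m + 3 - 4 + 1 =-80*m^2 + 16*m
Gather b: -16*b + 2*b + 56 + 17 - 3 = 70 - 14*b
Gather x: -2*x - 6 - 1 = -2*x - 7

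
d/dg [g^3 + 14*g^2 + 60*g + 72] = 3*g^2 + 28*g + 60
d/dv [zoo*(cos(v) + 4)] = zoo*sin(v)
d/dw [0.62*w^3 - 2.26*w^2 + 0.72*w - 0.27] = 1.86*w^2 - 4.52*w + 0.72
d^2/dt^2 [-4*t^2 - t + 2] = -8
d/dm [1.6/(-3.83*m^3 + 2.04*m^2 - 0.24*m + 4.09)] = (18.384*m^2 - 6.528*m + 0.384)/(3.83*m^3 - 2.04*m^2 + 0.24*m - 4.09)^2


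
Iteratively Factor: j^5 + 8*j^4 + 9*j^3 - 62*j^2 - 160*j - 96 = (j + 4)*(j^4 + 4*j^3 - 7*j^2 - 34*j - 24) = (j - 3)*(j + 4)*(j^3 + 7*j^2 + 14*j + 8) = (j - 3)*(j + 4)^2*(j^2 + 3*j + 2) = (j - 3)*(j + 2)*(j + 4)^2*(j + 1)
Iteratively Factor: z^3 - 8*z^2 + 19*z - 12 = (z - 3)*(z^2 - 5*z + 4) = (z - 3)*(z - 1)*(z - 4)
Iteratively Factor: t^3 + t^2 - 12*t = (t - 3)*(t^2 + 4*t) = (t - 3)*(t + 4)*(t)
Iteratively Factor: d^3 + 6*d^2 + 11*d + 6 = (d + 3)*(d^2 + 3*d + 2) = (d + 2)*(d + 3)*(d + 1)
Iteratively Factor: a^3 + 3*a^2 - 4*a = (a)*(a^2 + 3*a - 4) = a*(a + 4)*(a - 1)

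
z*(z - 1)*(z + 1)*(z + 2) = z^4 + 2*z^3 - z^2 - 2*z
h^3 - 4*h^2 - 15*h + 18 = (h - 6)*(h - 1)*(h + 3)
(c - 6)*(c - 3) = c^2 - 9*c + 18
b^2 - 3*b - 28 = (b - 7)*(b + 4)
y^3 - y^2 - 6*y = y*(y - 3)*(y + 2)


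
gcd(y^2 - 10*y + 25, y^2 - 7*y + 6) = 1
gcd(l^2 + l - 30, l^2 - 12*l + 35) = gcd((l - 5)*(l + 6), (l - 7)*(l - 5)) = l - 5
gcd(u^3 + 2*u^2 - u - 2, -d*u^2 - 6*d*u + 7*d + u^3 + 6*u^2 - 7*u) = u - 1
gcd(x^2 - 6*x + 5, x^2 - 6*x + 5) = x^2 - 6*x + 5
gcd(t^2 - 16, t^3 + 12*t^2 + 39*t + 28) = t + 4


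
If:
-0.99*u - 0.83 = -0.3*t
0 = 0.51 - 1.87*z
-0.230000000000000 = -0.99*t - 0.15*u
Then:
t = 0.34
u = -0.73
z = 0.27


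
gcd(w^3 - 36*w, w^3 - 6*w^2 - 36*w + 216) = w^2 - 36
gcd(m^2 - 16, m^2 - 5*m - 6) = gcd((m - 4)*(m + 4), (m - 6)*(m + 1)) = 1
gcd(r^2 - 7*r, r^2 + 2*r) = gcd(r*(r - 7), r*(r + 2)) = r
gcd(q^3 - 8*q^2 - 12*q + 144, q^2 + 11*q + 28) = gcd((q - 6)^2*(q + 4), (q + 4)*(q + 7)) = q + 4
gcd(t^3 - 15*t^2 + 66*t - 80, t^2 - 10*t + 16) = t^2 - 10*t + 16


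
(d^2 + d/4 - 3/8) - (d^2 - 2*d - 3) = 9*d/4 + 21/8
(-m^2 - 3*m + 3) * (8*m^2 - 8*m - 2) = -8*m^4 - 16*m^3 + 50*m^2 - 18*m - 6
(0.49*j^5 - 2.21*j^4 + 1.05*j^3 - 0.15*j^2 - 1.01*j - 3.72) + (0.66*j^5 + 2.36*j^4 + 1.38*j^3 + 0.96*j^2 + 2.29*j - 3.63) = 1.15*j^5 + 0.15*j^4 + 2.43*j^3 + 0.81*j^2 + 1.28*j - 7.35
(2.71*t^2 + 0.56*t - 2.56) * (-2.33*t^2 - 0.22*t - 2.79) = -6.3143*t^4 - 1.901*t^3 - 1.7193*t^2 - 0.9992*t + 7.1424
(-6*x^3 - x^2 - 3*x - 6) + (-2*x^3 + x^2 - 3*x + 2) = -8*x^3 - 6*x - 4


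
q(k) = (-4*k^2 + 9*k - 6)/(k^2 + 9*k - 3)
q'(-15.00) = -1.41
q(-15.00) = -11.97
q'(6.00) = -0.18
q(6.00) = -1.10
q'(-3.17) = -1.17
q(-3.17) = 3.48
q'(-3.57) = -1.35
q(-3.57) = 3.98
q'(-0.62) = -0.19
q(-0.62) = 1.60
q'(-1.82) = -0.73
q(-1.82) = 2.22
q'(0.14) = 10.53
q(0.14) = 2.80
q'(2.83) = -0.25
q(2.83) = -0.41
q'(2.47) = -0.25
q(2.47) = -0.32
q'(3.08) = -0.25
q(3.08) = -0.47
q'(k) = (9 - 8*k)/(k^2 + 9*k - 3) + (-2*k - 9)*(-4*k^2 + 9*k - 6)/(k^2 + 9*k - 3)^2 = 9*(-5*k^2 + 4*k + 3)/(k^4 + 18*k^3 + 75*k^2 - 54*k + 9)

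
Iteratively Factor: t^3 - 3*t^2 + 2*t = (t - 2)*(t^2 - t) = (t - 2)*(t - 1)*(t)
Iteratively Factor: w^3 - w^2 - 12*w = (w - 4)*(w^2 + 3*w) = (w - 4)*(w + 3)*(w)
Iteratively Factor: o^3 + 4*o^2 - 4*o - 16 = (o + 2)*(o^2 + 2*o - 8) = (o - 2)*(o + 2)*(o + 4)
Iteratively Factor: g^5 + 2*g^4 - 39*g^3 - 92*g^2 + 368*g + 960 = (g + 3)*(g^4 - g^3 - 36*g^2 + 16*g + 320) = (g - 4)*(g + 3)*(g^3 + 3*g^2 - 24*g - 80) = (g - 4)*(g + 3)*(g + 4)*(g^2 - g - 20) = (g - 5)*(g - 4)*(g + 3)*(g + 4)*(g + 4)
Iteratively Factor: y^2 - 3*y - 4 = (y - 4)*(y + 1)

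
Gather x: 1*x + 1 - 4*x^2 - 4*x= -4*x^2 - 3*x + 1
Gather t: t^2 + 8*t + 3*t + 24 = t^2 + 11*t + 24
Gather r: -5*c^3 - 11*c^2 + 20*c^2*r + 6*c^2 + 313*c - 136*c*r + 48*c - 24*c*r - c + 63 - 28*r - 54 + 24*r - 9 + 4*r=-5*c^3 - 5*c^2 + 360*c + r*(20*c^2 - 160*c)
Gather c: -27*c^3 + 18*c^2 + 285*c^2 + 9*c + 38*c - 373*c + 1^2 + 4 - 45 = -27*c^3 + 303*c^2 - 326*c - 40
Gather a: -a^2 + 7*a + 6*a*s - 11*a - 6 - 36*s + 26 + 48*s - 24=-a^2 + a*(6*s - 4) + 12*s - 4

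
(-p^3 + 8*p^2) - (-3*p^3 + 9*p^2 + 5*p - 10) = 2*p^3 - p^2 - 5*p + 10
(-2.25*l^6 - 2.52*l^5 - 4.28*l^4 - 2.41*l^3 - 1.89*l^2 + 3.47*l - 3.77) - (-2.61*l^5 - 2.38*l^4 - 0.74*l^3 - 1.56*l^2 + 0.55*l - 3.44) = -2.25*l^6 + 0.0899999999999999*l^5 - 1.9*l^4 - 1.67*l^3 - 0.33*l^2 + 2.92*l - 0.33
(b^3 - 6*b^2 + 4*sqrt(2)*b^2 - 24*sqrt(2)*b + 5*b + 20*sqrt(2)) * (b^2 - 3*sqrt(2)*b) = b^5 - 6*b^4 + sqrt(2)*b^4 - 19*b^3 - 6*sqrt(2)*b^3 + 5*sqrt(2)*b^2 + 144*b^2 - 120*b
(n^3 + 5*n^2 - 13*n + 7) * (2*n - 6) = 2*n^4 + 4*n^3 - 56*n^2 + 92*n - 42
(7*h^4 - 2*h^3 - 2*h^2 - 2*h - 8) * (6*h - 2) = 42*h^5 - 26*h^4 - 8*h^3 - 8*h^2 - 44*h + 16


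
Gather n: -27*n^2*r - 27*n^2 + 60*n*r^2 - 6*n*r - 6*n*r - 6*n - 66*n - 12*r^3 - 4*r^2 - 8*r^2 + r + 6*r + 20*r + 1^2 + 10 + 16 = n^2*(-27*r - 27) + n*(60*r^2 - 12*r - 72) - 12*r^3 - 12*r^2 + 27*r + 27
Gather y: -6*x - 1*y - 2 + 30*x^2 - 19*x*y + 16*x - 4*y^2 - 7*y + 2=30*x^2 + 10*x - 4*y^2 + y*(-19*x - 8)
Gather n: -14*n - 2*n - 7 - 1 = -16*n - 8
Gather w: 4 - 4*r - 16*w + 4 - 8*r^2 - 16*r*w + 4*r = -8*r^2 + w*(-16*r - 16) + 8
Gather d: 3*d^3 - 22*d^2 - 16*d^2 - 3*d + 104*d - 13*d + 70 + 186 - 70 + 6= 3*d^3 - 38*d^2 + 88*d + 192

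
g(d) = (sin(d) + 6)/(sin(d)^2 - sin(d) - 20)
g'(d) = (-2*sin(d)*cos(d) + cos(d))*(sin(d) + 6)/(sin(d)^2 - sin(d) - 20)^2 + cos(d)/(sin(d)^2 - sin(d) - 20)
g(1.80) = -0.35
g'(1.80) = 0.02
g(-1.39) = -0.28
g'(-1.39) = -0.00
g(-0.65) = -0.28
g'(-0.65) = -0.02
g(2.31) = -0.33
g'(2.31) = 0.04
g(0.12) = -0.30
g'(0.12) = -0.04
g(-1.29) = -0.28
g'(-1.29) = -0.00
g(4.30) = -0.28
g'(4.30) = 0.00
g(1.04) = -0.34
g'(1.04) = -0.03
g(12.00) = -0.28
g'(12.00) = -0.02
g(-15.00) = -0.28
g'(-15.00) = 0.01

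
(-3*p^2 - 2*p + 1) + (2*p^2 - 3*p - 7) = -p^2 - 5*p - 6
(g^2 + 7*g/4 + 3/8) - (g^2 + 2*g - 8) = 67/8 - g/4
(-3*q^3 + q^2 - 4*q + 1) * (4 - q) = 3*q^4 - 13*q^3 + 8*q^2 - 17*q + 4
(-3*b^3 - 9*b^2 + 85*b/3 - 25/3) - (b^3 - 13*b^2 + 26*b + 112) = -4*b^3 + 4*b^2 + 7*b/3 - 361/3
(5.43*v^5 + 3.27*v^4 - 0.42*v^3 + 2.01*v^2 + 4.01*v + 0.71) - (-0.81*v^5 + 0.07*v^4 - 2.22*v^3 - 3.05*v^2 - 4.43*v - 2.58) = 6.24*v^5 + 3.2*v^4 + 1.8*v^3 + 5.06*v^2 + 8.44*v + 3.29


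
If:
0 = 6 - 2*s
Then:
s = 3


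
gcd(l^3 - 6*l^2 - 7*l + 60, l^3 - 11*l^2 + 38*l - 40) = l^2 - 9*l + 20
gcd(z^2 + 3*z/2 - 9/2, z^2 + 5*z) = 1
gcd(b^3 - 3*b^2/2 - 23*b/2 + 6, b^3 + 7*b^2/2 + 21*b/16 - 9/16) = b + 3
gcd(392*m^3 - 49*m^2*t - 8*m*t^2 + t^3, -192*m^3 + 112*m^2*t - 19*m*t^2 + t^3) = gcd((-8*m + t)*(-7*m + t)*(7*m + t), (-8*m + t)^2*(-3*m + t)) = -8*m + t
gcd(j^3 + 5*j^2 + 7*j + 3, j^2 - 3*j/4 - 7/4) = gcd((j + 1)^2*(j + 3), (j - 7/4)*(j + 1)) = j + 1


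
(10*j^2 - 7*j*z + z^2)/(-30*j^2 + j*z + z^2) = (-2*j + z)/(6*j + z)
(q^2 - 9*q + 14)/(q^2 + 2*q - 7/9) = 9*(q^2 - 9*q + 14)/(9*q^2 + 18*q - 7)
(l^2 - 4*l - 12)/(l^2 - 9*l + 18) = (l + 2)/(l - 3)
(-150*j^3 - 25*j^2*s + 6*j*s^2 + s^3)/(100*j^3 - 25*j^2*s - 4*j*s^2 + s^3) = (6*j + s)/(-4*j + s)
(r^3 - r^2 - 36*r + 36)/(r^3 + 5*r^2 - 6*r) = (r - 6)/r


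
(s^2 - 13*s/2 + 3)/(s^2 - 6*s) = (s - 1/2)/s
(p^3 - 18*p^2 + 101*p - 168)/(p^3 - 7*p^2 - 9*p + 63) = (p - 8)/(p + 3)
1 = 1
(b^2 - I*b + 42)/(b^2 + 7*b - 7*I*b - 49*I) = (b + 6*I)/(b + 7)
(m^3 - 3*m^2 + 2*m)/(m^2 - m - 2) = m*(m - 1)/(m + 1)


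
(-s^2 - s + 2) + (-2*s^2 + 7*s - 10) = -3*s^2 + 6*s - 8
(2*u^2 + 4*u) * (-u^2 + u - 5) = -2*u^4 - 2*u^3 - 6*u^2 - 20*u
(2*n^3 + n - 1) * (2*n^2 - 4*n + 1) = 4*n^5 - 8*n^4 + 4*n^3 - 6*n^2 + 5*n - 1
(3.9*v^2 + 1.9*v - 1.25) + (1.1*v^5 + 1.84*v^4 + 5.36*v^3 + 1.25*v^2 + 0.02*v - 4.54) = 1.1*v^5 + 1.84*v^4 + 5.36*v^3 + 5.15*v^2 + 1.92*v - 5.79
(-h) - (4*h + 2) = -5*h - 2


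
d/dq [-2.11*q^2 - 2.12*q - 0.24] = -4.22*q - 2.12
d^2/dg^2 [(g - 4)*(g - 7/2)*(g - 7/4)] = 6*g - 37/2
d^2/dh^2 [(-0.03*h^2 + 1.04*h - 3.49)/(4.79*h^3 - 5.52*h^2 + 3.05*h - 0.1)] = (-1.376646*h^6 + 143.171184*h^5 - 1123.25979*h^4 + 1508.233604*h^3 - 937.895826*h^2 + 339.0711*h - 60.44469)/(109.902239*h^9 - 379.954296*h^8 + 647.798163*h^7 - 658.946478*h^6 + 428.345565*h^5 - 171.95622*h^4 + 38.617925*h^3 - 2.95635*h^2 + 0.0915*h - 0.001)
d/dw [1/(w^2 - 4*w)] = 2*(2 - w)/(w^2*(w - 4)^2)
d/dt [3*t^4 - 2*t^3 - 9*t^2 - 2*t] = 12*t^3 - 6*t^2 - 18*t - 2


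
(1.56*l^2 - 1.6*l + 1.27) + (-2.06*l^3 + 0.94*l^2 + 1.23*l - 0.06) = -2.06*l^3 + 2.5*l^2 - 0.37*l + 1.21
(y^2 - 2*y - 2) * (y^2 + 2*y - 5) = y^4 - 11*y^2 + 6*y + 10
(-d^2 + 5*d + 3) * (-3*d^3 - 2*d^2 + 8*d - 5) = 3*d^5 - 13*d^4 - 27*d^3 + 39*d^2 - d - 15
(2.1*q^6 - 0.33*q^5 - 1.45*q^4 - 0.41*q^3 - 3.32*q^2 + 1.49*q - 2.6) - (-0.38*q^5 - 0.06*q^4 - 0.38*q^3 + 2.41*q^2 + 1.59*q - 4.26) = 2.1*q^6 + 0.05*q^5 - 1.39*q^4 - 0.03*q^3 - 5.73*q^2 - 0.1*q + 1.66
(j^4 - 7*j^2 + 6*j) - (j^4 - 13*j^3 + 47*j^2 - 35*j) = 13*j^3 - 54*j^2 + 41*j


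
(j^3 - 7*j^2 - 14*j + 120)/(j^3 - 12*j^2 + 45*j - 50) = (j^2 - 2*j - 24)/(j^2 - 7*j + 10)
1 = 1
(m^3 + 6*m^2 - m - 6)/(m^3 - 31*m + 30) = (m + 1)/(m - 5)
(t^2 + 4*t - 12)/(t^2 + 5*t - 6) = (t - 2)/(t - 1)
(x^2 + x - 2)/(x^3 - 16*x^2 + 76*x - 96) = (x^2 + x - 2)/(x^3 - 16*x^2 + 76*x - 96)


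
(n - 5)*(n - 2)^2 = n^3 - 9*n^2 + 24*n - 20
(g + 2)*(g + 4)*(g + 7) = g^3 + 13*g^2 + 50*g + 56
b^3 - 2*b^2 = b^2*(b - 2)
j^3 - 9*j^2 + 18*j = j*(j - 6)*(j - 3)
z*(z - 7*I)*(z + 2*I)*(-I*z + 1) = -I*z^4 - 4*z^3 - 19*I*z^2 + 14*z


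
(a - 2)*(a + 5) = a^2 + 3*a - 10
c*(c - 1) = c^2 - c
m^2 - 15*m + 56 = (m - 8)*(m - 7)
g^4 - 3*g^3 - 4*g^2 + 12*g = g*(g - 3)*(g - 2)*(g + 2)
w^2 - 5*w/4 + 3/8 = (w - 3/4)*(w - 1/2)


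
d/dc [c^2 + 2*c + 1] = 2*c + 2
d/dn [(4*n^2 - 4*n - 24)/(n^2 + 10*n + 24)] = 4*(11*n^2 + 60*n + 36)/(n^4 + 20*n^3 + 148*n^2 + 480*n + 576)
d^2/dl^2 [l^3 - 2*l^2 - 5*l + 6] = 6*l - 4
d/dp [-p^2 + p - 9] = 1 - 2*p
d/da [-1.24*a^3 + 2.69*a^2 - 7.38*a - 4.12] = -3.72*a^2 + 5.38*a - 7.38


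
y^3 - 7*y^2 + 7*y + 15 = (y - 5)*(y - 3)*(y + 1)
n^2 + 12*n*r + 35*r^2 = (n + 5*r)*(n + 7*r)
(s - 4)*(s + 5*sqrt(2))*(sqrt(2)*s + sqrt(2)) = sqrt(2)*s^3 - 3*sqrt(2)*s^2 + 10*s^2 - 30*s - 4*sqrt(2)*s - 40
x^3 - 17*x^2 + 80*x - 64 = (x - 8)^2*(x - 1)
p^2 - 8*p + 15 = (p - 5)*(p - 3)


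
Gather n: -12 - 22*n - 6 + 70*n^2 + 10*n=70*n^2 - 12*n - 18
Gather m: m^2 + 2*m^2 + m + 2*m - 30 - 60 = 3*m^2 + 3*m - 90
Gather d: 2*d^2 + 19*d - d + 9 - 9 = 2*d^2 + 18*d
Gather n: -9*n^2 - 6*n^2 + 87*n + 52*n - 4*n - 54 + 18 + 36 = -15*n^2 + 135*n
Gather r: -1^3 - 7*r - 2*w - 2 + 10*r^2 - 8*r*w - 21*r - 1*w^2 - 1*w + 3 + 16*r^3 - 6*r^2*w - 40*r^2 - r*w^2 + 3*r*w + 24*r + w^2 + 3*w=16*r^3 + r^2*(-6*w - 30) + r*(-w^2 - 5*w - 4)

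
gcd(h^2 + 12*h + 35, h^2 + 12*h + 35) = h^2 + 12*h + 35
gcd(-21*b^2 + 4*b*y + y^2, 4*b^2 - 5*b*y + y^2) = 1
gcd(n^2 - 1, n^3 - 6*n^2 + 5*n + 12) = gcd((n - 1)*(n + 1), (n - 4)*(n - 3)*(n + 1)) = n + 1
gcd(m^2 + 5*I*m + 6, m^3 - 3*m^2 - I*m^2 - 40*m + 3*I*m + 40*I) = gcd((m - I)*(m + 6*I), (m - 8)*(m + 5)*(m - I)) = m - I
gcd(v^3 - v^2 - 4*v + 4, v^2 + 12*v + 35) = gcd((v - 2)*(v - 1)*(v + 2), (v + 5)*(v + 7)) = 1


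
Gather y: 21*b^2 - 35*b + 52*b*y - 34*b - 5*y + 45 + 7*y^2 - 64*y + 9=21*b^2 - 69*b + 7*y^2 + y*(52*b - 69) + 54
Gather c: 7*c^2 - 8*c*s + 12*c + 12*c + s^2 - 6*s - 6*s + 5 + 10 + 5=7*c^2 + c*(24 - 8*s) + s^2 - 12*s + 20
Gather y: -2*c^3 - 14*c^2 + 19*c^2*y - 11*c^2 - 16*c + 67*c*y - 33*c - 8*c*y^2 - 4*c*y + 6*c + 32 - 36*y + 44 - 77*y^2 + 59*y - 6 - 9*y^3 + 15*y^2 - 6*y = -2*c^3 - 25*c^2 - 43*c - 9*y^3 + y^2*(-8*c - 62) + y*(19*c^2 + 63*c + 17) + 70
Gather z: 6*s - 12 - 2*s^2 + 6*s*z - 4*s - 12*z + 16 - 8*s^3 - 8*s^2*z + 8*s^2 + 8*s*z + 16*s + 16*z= -8*s^3 + 6*s^2 + 18*s + z*(-8*s^2 + 14*s + 4) + 4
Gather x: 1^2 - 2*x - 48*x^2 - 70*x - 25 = -48*x^2 - 72*x - 24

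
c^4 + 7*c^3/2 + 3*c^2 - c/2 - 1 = (c - 1/2)*(c + 1)^2*(c + 2)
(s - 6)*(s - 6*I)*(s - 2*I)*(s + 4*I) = s^4 - 6*s^3 - 4*I*s^3 + 20*s^2 + 24*I*s^2 - 120*s - 48*I*s + 288*I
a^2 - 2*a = a*(a - 2)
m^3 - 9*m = m*(m - 3)*(m + 3)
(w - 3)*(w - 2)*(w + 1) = w^3 - 4*w^2 + w + 6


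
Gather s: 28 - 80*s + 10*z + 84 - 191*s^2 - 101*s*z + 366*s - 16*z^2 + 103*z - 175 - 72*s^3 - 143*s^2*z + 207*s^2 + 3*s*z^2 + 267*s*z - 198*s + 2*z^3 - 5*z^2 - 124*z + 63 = -72*s^3 + s^2*(16 - 143*z) + s*(3*z^2 + 166*z + 88) + 2*z^3 - 21*z^2 - 11*z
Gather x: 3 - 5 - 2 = -4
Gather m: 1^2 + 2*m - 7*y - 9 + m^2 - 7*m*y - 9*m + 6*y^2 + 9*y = m^2 + m*(-7*y - 7) + 6*y^2 + 2*y - 8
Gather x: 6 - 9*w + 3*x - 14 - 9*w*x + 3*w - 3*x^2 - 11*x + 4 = -6*w - 3*x^2 + x*(-9*w - 8) - 4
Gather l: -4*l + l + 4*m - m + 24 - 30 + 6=-3*l + 3*m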